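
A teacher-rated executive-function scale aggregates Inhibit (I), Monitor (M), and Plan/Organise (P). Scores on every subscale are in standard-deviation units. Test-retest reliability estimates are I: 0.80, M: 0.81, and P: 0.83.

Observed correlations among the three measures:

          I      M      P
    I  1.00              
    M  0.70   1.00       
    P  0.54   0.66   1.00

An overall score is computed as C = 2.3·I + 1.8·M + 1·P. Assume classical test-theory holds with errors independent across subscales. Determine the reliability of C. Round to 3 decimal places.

Var(C) = 2.3² + 1.8² + 1 + 2·[4.14·0.70 + 2.3·0.54 + 1.8·0.66] = 9.53 + 10.656 = 20.186.
With uncorrelated errors the cross-covariances are all true-score covariance, so they carry over unchanged; only the diagonal terms shrink to ρᵢσᵢ².
True-score variance = [2.3²·0.80 + 1.8²·0.81 + 0.83] + 10.656 = 7.6864 + 10.656 = 18.3424.
Reliability = 18.3424 / 20.186 = 0.909.

0.909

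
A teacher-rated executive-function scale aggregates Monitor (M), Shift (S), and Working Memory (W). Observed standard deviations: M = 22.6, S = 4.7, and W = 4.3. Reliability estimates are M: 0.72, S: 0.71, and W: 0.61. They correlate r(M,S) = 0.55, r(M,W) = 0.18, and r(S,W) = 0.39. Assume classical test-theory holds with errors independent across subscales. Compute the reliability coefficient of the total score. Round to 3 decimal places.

0.782

Var(M+S+W) = 22.6² + 4.7² + 4.3² + 2·[22.6·4.7·0.55 + 22.6·4.3·0.18 + 4.7·4.3·0.39] = 551.34 + 167.591 = 718.931.
Because errors are independent across components, Cov(Tᵢ,Tⱼ) = Cov(Xᵢ,Xⱼ); the off-diagonal part of the true-score variance is the same as above.
True-score variance = [22.6²·0.72 + 4.7²·0.71 + 4.3²·0.61] + 167.591 = 394.71 + 167.591 = 562.301.
Reliability = 562.301 / 718.931 = 0.782.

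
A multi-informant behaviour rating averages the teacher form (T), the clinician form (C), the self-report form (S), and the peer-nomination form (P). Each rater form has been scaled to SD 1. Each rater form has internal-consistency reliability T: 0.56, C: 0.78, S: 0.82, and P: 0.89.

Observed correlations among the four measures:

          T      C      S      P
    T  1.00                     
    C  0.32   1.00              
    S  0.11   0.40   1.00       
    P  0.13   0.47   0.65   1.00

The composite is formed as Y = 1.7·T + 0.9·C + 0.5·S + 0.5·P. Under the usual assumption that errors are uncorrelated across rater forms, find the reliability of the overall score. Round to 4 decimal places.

0.7726

Var(Y) = 1.7² + 0.9² + 0.5² + 0.5² + 2·[1.53·0.32 + 0.85·0.11 + 0.85·0.13 + 0.45·0.40 + 0.45·0.47 + 0.25·0.65] = 4.2 + 2.4952 = 6.6952.
With uncorrelated errors the cross-covariances are all true-score covariance, so they carry over unchanged; only the diagonal terms shrink to ρᵢσᵢ².
True-score variance = [1.7²·0.56 + 0.9²·0.78 + 0.5²·0.82 + 0.5²·0.89] + 2.4952 = 2.6777 + 2.4952 = 5.1729.
Reliability = 5.1729 / 6.6952 = 0.7726.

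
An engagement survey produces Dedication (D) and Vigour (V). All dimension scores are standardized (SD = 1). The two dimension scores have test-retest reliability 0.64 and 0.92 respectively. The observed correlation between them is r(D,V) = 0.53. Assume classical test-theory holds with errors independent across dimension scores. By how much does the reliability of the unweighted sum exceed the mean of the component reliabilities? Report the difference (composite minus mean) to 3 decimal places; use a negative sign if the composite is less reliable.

0.076

Var(sum) = 2 + 1.06 = 3.06; true-score variance = 1.56 + 1.06 = 2.62; composite reliability = 0.8562.
Mean component reliability = 0.7800.
Difference = 0.8562 − 0.7800 = 0.076.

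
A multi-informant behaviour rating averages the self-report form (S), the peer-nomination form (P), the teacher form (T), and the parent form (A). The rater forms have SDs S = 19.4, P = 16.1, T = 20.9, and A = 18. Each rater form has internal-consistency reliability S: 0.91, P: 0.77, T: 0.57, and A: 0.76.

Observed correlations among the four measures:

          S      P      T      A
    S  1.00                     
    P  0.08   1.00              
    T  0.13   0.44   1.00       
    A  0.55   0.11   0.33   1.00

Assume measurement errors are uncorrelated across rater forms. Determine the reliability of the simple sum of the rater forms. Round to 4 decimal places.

0.8589

Var(S+P+T+A) = 19.4² + 16.1² + 20.9² + 18² + 2·[19.4·16.1·0.08 + 19.4·20.9·0.13 + 19.4·18·0.55 + 16.1·20.9·0.44 + 16.1·18·0.11 + 20.9·18·0.33] = 1396.38 + 1147.67 = 2544.05.
Because errors are independent across components, Cov(Tᵢ,Tⱼ) = Cov(Xᵢ,Xⱼ); the off-diagonal part of the true-score variance is the same as above.
True-score variance = [19.4²·0.91 + 16.1²·0.77 + 20.9²·0.57 + 18²·0.76] + 1147.67 = 1037.3 + 1147.67 = 2184.97.
Reliability = 2184.97 / 2544.05 = 0.8589.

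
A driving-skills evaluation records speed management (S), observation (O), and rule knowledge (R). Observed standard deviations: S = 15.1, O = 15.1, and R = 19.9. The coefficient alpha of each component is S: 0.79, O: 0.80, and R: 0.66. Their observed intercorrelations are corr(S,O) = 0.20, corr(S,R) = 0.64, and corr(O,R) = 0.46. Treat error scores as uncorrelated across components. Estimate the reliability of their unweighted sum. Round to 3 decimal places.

Var(S+O+R) = 15.1² + 15.1² + 19.9² + 2·[15.1·15.1·0.20 + 15.1·19.9·0.64 + 15.1·19.9·0.46] = 852.03 + 752.282 = 1604.31.
Because errors are independent across components, Cov(Tᵢ,Tⱼ) = Cov(Xᵢ,Xⱼ); the off-diagonal part of the true-score variance is the same as above.
True-score variance = [15.1²·0.79 + 15.1²·0.80 + 19.9²·0.66] + 752.282 = 623.902 + 752.282 = 1376.18.
Reliability = 1376.18 / 1604.31 = 0.858.

0.858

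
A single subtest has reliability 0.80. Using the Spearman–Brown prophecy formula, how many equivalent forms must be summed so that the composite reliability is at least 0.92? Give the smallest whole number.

k ≥ ρ*(1−ρ₁)/(ρ₁(1−ρ*)) = 0.92·0.20 / (0.80·0.08) = 2.875.
Smallest integer k = 3.

3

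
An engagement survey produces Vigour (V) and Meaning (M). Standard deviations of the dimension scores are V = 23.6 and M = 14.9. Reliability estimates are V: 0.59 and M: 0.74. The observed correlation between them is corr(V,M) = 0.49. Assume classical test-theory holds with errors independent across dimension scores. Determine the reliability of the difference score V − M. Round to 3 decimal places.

Var(V−M) = 23.6² + 14.9² − 2·23.6·14.9·0.49 = 778.97 − 344.607 = 434.363.
Under uncorrelated errors the observed covariances equal the true-score covariances, so only the own-variance terms attenuate.
True-score variance = [23.6²·0.59 + 14.9²·0.74] − 344.607 = 492.894 − 344.607 = 148.287.
Reliability = 148.287 / 434.363 = 0.341.

0.341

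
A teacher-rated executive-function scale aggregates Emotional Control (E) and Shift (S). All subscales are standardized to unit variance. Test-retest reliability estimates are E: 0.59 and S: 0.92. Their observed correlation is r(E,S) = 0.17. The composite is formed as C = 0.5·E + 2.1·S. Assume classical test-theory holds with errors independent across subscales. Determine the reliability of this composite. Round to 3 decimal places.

0.909

Var(C) = 0.5² + 2.1² + 2·[1.05·0.17] = 4.66 + 0.357 = 5.017.
With uncorrelated errors the cross-covariances are all true-score covariance, so they carry over unchanged; only the diagonal terms shrink to ρᵢσᵢ².
True-score variance = [0.5²·0.59 + 2.1²·0.92] + 0.357 = 4.2047 + 0.357 = 4.5617.
Reliability = 4.5617 / 5.017 = 0.909.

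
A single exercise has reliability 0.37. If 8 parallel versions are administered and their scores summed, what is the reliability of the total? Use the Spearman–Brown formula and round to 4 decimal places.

ρ_k = kρ / (1 + (k−1)ρ) = 8·0.37 / (1 + 7·0.37) = 2.960 / 3.590 = 0.8245.

0.8245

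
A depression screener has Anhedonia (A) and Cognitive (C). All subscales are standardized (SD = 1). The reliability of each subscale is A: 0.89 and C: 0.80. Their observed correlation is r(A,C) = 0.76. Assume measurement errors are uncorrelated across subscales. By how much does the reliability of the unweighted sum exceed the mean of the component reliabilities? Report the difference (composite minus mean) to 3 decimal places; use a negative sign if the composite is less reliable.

0.067

Var(sum) = 2 + 1.52 = 3.52; true-score variance = 1.69 + 1.52 = 3.21; composite reliability = 0.9119.
Mean component reliability = 0.8450.
Difference = 0.9119 − 0.8450 = 0.067.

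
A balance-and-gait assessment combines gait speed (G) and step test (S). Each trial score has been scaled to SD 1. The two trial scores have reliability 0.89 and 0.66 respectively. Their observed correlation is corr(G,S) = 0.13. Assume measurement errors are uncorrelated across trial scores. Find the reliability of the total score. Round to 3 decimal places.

Var(G+S) = 2 + 2·[0.13] = 2 + 0.26 = 2.26.
Because errors are independent across components, Cov(Tᵢ,Tⱼ) = Cov(Xᵢ,Xⱼ); the off-diagonal part of the true-score variance is the same as above.
True-score variance = [0.89 + 0.66] + 0.26 = 1.55 + 0.26 = 1.81.
Reliability = 1.81 / 2.26 = 0.801.

0.801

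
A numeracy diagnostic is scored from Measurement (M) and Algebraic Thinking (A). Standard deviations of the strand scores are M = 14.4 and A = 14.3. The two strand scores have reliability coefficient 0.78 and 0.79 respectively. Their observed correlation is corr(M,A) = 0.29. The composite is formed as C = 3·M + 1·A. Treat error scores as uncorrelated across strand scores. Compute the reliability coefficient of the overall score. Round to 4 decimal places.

0.8133

Var(C) = 3²·14.4² + 14.3² + 2·[3·14.4·14.3·0.29] = 2070.73 + 358.301 = 2429.03.
Under uncorrelated errors the observed covariances equal the true-score covariances, so only the own-variance terms attenuate.
True-score variance = [3²·14.4²·0.78 + 14.3²·0.79] + 358.301 = 1617.21 + 358.301 = 1975.52.
Reliability = 1975.52 / 2429.03 = 0.8133.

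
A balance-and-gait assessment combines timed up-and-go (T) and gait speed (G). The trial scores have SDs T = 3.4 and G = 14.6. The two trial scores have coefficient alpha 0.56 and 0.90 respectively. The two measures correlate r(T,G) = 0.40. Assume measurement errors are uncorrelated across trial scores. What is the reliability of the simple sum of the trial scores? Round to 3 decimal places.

Var(T+G) = 3.4² + 14.6² + 2·[3.4·14.6·0.40] = 224.72 + 39.712 = 264.432.
Because errors are independent across components, Cov(Tᵢ,Tⱼ) = Cov(Xᵢ,Xⱼ); the off-diagonal part of the true-score variance is the same as above.
True-score variance = [3.4²·0.56 + 14.6²·0.90] + 39.712 = 198.318 + 39.712 = 238.03.
Reliability = 238.03 / 264.432 = 0.900.

0.900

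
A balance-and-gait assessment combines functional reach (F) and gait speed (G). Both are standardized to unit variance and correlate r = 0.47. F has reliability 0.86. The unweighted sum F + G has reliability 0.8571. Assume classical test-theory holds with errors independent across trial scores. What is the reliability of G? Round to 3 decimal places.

Var(F+G) = 2 + 2·0.47 = 2.940.
True-score variance = ρ_F + ρ_G + 2·0.47, so 0.8571 = (0.86 + ρ_G + 0.94) / 2.940.
ρ_G = 0.8571·2.940 − 0.86 − 0.94 = 0.720.

0.720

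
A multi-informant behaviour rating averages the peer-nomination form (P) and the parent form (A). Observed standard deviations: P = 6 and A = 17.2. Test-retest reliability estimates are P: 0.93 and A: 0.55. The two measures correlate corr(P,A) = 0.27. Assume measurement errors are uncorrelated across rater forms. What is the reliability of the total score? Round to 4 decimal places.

Var(P+A) = 6² + 17.2² + 2·[6·17.2·0.27] = 331.84 + 55.728 = 387.568.
Because errors are independent across components, Cov(Tᵢ,Tⱼ) = Cov(Xᵢ,Xⱼ); the off-diagonal part of the true-score variance is the same as above.
True-score variance = [6²·0.93 + 17.2²·0.55] + 55.728 = 196.192 + 55.728 = 251.92.
Reliability = 251.92 / 387.568 = 0.6500.

0.6500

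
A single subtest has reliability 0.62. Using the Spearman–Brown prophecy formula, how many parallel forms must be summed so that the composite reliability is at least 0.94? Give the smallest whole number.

k ≥ ρ*(1−ρ₁)/(ρ₁(1−ρ*)) = 0.94·0.38 / (0.62·0.06) = 9.602.
Smallest integer k = 10.

10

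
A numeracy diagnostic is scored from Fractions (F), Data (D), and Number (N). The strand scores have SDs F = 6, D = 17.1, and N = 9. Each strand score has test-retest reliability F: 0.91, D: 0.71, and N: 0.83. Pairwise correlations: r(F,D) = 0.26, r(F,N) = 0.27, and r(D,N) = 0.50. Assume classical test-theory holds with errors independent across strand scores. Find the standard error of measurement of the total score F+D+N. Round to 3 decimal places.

Var(total) = 409.41 + 236.412 = 645.822.
True-score variance = 307.601 + 236.412 = 544.013, so reliability = 0.8424.
Error variance = 645.822 − 544.013 = 101.809; SEM = √101.809 = 10.090.

10.090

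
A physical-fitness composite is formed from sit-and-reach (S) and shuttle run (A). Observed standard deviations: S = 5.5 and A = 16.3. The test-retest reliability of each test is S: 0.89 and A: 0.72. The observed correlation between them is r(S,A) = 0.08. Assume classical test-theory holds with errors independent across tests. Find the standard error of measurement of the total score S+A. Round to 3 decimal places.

8.816

Var(total) = 295.94 + 14.344 = 310.284.
True-score variance = 218.219 + 14.344 = 232.563, so reliability = 0.7495.
Error variance = 310.284 − 232.563 = 77.7207; SEM = √77.7207 = 8.816.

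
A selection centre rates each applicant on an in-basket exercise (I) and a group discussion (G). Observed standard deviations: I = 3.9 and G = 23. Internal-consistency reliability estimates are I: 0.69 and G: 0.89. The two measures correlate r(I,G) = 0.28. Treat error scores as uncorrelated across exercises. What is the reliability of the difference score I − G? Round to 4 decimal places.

Var(I−G) = 3.9² + 23² − 2·3.9·23·0.28 = 544.21 − 50.232 = 493.978.
Because errors are independent across components, Cov(Tᵢ,Tⱼ) = Cov(Xᵢ,Xⱼ); the off-diagonal part of the true-score variance is the same as above.
True-score variance = [3.9²·0.69 + 23²·0.89] − 50.232 = 481.305 − 50.232 = 431.073.
Reliability = 431.073 / 493.978 = 0.8727.

0.8727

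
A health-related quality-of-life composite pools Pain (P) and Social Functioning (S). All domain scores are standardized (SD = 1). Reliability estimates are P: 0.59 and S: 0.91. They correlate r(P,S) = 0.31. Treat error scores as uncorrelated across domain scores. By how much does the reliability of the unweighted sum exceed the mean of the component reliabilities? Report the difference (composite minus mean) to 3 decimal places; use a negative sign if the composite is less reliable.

Var(sum) = 2 + 0.62 = 2.62; true-score variance = 1.5 + 0.62 = 2.12; composite reliability = 0.8092.
Mean component reliability = 0.7500.
Difference = 0.8092 − 0.7500 = 0.059.

0.059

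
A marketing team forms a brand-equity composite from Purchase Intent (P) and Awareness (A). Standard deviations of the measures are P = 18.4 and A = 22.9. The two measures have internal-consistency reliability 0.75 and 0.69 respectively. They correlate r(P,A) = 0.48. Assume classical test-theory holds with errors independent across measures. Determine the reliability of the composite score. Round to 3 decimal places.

0.805

Var(P+A) = 18.4² + 22.9² + 2·[18.4·22.9·0.48] = 862.97 + 404.506 = 1267.48.
Under uncorrelated errors the observed covariances equal the true-score covariances, so only the own-variance terms attenuate.
True-score variance = [18.4²·0.75 + 22.9²·0.69] + 404.506 = 615.763 + 404.506 = 1020.27.
Reliability = 1020.27 / 1267.48 = 0.805.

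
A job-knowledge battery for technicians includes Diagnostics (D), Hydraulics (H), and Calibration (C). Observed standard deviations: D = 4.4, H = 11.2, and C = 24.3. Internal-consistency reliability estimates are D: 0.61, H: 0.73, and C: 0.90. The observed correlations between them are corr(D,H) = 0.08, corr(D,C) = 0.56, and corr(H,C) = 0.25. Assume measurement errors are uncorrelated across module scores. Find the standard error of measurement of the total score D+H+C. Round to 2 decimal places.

10.02

Var(total) = 735.29 + 263.715 = 999.005.
True-score variance = 634.822 + 263.715 = 898.537, so reliability = 0.8994.
Error variance = 999.005 − 898.537 = 100.468; SEM = √100.468 = 10.02.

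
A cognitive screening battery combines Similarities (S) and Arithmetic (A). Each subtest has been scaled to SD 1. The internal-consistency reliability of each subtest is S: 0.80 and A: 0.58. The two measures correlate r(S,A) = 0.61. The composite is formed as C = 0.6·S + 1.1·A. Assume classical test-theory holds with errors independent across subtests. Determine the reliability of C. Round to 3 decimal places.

Var(C) = 0.6² + 1.1² + 2·[0.66·0.61] = 1.57 + 0.8052 = 2.3752.
Under uncorrelated errors the observed covariances equal the true-score covariances, so only the own-variance terms attenuate.
True-score variance = [0.6²·0.80 + 1.1²·0.58] + 0.8052 = 0.9898 + 0.8052 = 1.795.
Reliability = 1.795 / 2.3752 = 0.756.

0.756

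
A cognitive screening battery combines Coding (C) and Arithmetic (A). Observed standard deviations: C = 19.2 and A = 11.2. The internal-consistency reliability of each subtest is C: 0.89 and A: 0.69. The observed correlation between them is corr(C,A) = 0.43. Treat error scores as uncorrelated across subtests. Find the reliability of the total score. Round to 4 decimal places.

0.8830

Var(C+A) = 19.2² + 11.2² + 2·[19.2·11.2·0.43] = 494.08 + 184.934 = 679.014.
Because errors are independent across components, Cov(Tᵢ,Tⱼ) = Cov(Xᵢ,Xⱼ); the off-diagonal part of the true-score variance is the same as above.
True-score variance = [19.2²·0.89 + 11.2²·0.69] + 184.934 = 414.643 + 184.934 = 599.578.
Reliability = 599.578 / 679.014 = 0.8830.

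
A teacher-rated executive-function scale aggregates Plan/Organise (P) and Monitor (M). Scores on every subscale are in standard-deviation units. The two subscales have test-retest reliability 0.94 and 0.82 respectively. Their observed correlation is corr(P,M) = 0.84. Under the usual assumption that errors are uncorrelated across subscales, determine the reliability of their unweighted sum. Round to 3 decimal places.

Var(P+M) = 2 + 2·[0.84] = 2 + 1.68 = 3.68.
Because errors are independent across components, Cov(Tᵢ,Tⱼ) = Cov(Xᵢ,Xⱼ); the off-diagonal part of the true-score variance is the same as above.
True-score variance = [0.94 + 0.82] + 1.68 = 1.76 + 1.68 = 3.44.
Reliability = 3.44 / 3.68 = 0.935.

0.935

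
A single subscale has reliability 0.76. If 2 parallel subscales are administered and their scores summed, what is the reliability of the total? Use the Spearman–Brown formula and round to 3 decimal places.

0.864

ρ_k = kρ / (1 + (k−1)ρ) = 2·0.76 / (1 + 1·0.76) = 1.520 / 1.760 = 0.864.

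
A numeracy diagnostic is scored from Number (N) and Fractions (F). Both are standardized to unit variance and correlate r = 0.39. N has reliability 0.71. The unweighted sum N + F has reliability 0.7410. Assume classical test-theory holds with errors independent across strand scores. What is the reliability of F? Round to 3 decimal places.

Var(N+F) = 2 + 2·0.39 = 2.780.
True-score variance = ρ_N + ρ_F + 2·0.39, so 0.7410 = (0.71 + ρ_F + 0.78) / 2.780.
ρ_F = 0.7410·2.780 − 0.71 − 0.78 = 0.570.

0.570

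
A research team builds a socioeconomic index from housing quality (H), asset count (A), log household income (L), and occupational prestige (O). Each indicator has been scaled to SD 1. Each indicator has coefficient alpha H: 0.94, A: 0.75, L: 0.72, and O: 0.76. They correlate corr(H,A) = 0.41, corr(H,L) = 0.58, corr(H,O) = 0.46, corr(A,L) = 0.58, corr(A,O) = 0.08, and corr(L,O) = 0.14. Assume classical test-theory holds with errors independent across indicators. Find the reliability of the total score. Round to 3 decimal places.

0.902

Var(H+A+L+O) = 4 + 2·[0.41 + 0.58 + 0.46 + 0.58 + 0.08 + 0.14] = 4 + 4.5 = 8.5.
Because errors are independent across components, Cov(Tᵢ,Tⱼ) = Cov(Xᵢ,Xⱼ); the off-diagonal part of the true-score variance is the same as above.
True-score variance = [0.94 + 0.75 + 0.72 + 0.76] + 4.5 = 3.17 + 4.5 = 7.67.
Reliability = 7.67 / 8.5 = 0.902.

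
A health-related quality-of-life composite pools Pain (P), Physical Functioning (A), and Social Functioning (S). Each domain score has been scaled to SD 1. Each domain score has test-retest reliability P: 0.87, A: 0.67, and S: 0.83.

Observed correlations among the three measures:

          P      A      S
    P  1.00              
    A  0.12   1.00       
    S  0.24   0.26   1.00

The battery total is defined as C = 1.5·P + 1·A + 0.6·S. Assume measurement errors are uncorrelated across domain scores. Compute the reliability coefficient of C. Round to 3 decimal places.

0.855

Var(C) = 1.5² + 1 + 0.6² + 2·[1.5·0.12 + 0.9·0.24 + 0.6·0.26] = 3.61 + 1.104 = 4.714.
Under uncorrelated errors the observed covariances equal the true-score covariances, so only the own-variance terms attenuate.
True-score variance = [1.5²·0.87 + 0.67 + 0.6²·0.83] + 1.104 = 2.9263 + 1.104 = 4.0303.
Reliability = 4.0303 / 4.714 = 0.855.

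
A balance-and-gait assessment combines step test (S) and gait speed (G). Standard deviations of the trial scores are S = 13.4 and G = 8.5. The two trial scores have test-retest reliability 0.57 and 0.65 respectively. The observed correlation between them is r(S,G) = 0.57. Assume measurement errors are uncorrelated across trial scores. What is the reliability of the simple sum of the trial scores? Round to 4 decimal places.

Var(S+G) = 13.4² + 8.5² + 2·[13.4·8.5·0.57] = 251.81 + 129.846 = 381.656.
Under uncorrelated errors the observed covariances equal the true-score covariances, so only the own-variance terms attenuate.
True-score variance = [13.4²·0.57 + 8.5²·0.65] + 129.846 = 149.312 + 129.846 = 279.158.
Reliability = 279.158 / 381.656 = 0.7314.

0.7314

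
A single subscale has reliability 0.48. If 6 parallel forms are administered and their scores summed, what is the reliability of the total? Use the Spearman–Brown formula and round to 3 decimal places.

0.847

ρ_k = kρ / (1 + (k−1)ρ) = 6·0.48 / (1 + 5·0.48) = 2.880 / 3.400 = 0.847.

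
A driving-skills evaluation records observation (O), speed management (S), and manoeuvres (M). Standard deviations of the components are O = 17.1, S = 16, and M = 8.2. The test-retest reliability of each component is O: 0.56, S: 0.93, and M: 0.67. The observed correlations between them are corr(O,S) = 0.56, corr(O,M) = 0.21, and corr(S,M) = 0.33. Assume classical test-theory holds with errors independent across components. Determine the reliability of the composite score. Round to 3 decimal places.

Var(O+S+M) = 17.1² + 16² + 8.2² + 2·[17.1·16·0.56 + 17.1·8.2·0.21 + 16·8.2·0.33] = 615.65 + 451.916 = 1067.57.
Because errors are independent across components, Cov(Tᵢ,Tⱼ) = Cov(Xᵢ,Xⱼ); the off-diagonal part of the true-score variance is the same as above.
True-score variance = [17.1²·0.56 + 16²·0.93 + 8.2²·0.67] + 451.916 = 446.88 + 451.916 = 898.797.
Reliability = 898.797 / 1067.57 = 0.842.

0.842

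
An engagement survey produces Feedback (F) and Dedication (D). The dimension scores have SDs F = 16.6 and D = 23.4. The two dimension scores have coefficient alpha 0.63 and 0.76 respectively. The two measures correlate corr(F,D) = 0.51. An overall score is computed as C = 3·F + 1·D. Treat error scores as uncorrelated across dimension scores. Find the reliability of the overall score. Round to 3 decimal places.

0.751

Var(C) = 3²·16.6² + 23.4² + 2·[3·16.6·23.4·0.51] = 3027.6 + 1188.63 = 4216.23.
With uncorrelated errors the cross-covariances are all true-score covariance, so they carry over unchanged; only the diagonal terms shrink to ρᵢσᵢ².
True-score variance = [3²·16.6²·0.63 + 23.4²·0.76] + 1188.63 = 1978.57 + 1188.63 = 3167.2.
Reliability = 3167.2 / 4216.23 = 0.751.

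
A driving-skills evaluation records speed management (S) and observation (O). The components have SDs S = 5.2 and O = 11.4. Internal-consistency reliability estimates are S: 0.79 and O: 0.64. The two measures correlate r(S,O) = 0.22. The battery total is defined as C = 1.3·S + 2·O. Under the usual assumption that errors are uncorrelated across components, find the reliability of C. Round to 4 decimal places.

Var(C) = 1.3²·5.2² + 2²·11.4² + 2·[2.6·5.2·11.4·0.22] = 565.538 + 67.8163 = 633.354.
Under uncorrelated errors the observed covariances equal the true-score covariances, so only the own-variance terms attenuate.
True-score variance = [1.3²·5.2²·0.79 + 2²·11.4²·0.64] + 67.8163 = 368.799 + 67.8163 = 436.615.
Reliability = 436.615 / 633.354 = 0.6894.

0.6894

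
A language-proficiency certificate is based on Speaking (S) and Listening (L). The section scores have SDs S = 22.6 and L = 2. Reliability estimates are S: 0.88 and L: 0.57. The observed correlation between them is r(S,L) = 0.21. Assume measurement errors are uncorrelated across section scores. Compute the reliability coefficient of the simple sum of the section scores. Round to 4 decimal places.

Var(S+L) = 22.6² + 2² + 2·[22.6·2·0.21] = 514.76 + 18.984 = 533.744.
Because errors are independent across components, Cov(Tᵢ,Tⱼ) = Cov(Xᵢ,Xⱼ); the off-diagonal part of the true-score variance is the same as above.
True-score variance = [22.6²·0.88 + 2²·0.57] + 18.984 = 451.749 + 18.984 = 470.733.
Reliability = 470.733 / 533.744 = 0.8819.

0.8819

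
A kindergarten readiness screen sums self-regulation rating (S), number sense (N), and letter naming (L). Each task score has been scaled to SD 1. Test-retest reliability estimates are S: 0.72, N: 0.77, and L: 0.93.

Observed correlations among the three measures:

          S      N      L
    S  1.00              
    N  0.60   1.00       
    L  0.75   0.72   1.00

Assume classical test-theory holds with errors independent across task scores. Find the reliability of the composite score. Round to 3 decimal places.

Var(S+N+L) = 3 + 2·[0.60 + 0.75 + 0.72] = 3 + 4.14 = 7.14.
Because errors are independent across components, Cov(Tᵢ,Tⱼ) = Cov(Xᵢ,Xⱼ); the off-diagonal part of the true-score variance is the same as above.
True-score variance = [0.72 + 0.77 + 0.93] + 4.14 = 2.42 + 4.14 = 6.56.
Reliability = 6.56 / 7.14 = 0.919.

0.919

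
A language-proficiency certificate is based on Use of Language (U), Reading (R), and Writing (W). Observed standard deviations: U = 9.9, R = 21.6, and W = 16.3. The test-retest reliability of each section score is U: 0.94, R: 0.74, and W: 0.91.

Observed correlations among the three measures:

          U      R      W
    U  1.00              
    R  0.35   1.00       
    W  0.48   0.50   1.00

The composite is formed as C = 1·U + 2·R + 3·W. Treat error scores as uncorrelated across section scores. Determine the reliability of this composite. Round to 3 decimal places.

0.902

Var(C) = 9.9² + 2²·21.6² + 3²·16.3² + 2·[2·9.9·21.6·0.35 + 3·9.9·16.3·0.48 + 6·21.6·16.3·0.50] = 4355.46 + 2876.6 = 7232.06.
Under uncorrelated errors the observed covariances equal the true-score covariances, so only the own-variance terms attenuate.
True-score variance = [9.9²·0.94 + 2²·21.6²·0.74 + 3²·16.3²·0.91] + 2876.6 = 3649.15 + 2876.6 = 6525.75.
Reliability = 6525.75 / 7232.06 = 0.902.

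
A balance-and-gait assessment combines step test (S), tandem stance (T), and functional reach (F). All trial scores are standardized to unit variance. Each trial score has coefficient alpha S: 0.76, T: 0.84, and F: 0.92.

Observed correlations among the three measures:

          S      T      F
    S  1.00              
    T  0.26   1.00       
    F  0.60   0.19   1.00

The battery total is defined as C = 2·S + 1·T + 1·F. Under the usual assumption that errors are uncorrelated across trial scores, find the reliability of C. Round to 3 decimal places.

Var(C) = 2² + 1 + 1 + 2·[2·0.26 + 2·0.60 + 0.19] = 6 + 3.82 = 9.82.
With uncorrelated errors the cross-covariances are all true-score covariance, so they carry over unchanged; only the diagonal terms shrink to ρᵢσᵢ².
True-score variance = [2²·0.76 + 0.84 + 0.92] + 3.82 = 4.8 + 3.82 = 8.62.
Reliability = 8.62 / 9.82 = 0.878.

0.878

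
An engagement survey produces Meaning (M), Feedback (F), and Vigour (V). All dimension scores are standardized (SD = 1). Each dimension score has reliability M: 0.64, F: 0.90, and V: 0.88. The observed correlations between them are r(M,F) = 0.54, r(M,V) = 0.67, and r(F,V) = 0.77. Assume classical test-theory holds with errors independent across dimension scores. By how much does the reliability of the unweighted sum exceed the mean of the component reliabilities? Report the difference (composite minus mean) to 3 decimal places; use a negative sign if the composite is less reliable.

Var(sum) = 3 + 3.96 = 6.96; true-score variance = 2.42 + 3.96 = 6.38; composite reliability = 0.9167.
Mean component reliability = 0.8067.
Difference = 0.9167 − 0.8067 = 0.110.

0.110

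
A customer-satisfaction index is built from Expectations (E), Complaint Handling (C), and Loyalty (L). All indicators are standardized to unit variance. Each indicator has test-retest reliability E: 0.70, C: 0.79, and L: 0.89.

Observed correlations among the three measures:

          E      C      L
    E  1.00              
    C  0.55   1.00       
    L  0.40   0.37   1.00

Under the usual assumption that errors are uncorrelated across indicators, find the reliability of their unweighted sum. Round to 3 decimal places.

Var(E+C+L) = 3 + 2·[0.55 + 0.40 + 0.37] = 3 + 2.64 = 5.64.
Because errors are independent across components, Cov(Tᵢ,Tⱼ) = Cov(Xᵢ,Xⱼ); the off-diagonal part of the true-score variance is the same as above.
True-score variance = [0.70 + 0.79 + 0.89] + 2.64 = 2.38 + 2.64 = 5.02.
Reliability = 5.02 / 5.64 = 0.890.

0.890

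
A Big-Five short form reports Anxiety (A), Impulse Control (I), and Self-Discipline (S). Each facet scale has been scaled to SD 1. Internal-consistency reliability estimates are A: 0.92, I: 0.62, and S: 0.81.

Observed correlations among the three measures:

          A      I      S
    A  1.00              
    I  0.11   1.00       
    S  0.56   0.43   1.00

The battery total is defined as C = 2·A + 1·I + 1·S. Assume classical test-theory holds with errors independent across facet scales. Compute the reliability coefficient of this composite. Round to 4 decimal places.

Var(C) = 2² + 1 + 1 + 2·[2·0.11 + 2·0.56 + 0.43] = 6 + 3.54 = 9.54.
Because errors are independent across components, Cov(Tᵢ,Tⱼ) = Cov(Xᵢ,Xⱼ); the off-diagonal part of the true-score variance is the same as above.
True-score variance = [2²·0.92 + 0.62 + 0.81] + 3.54 = 5.11 + 3.54 = 8.65.
Reliability = 8.65 / 9.54 = 0.9067.

0.9067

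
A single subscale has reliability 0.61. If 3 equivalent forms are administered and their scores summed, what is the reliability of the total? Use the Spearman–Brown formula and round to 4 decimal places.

0.8243

ρ_k = kρ / (1 + (k−1)ρ) = 3·0.61 / (1 + 2·0.61) = 1.830 / 2.220 = 0.8243.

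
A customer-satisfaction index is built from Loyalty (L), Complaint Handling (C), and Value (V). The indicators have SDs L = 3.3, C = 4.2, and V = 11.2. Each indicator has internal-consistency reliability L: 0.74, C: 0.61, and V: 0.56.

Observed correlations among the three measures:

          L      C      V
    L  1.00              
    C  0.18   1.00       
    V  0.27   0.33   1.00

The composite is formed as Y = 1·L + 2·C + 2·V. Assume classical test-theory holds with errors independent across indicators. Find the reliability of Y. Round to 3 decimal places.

Var(Y) = 3.3² + 2²·4.2² + 2²·11.2² + 2·[2·3.3·4.2·0.18 + 2·3.3·11.2·0.27 + 4·4.2·11.2·0.33] = 583.21 + 174.082 = 757.292.
Because errors are independent across components, Cov(Tᵢ,Tⱼ) = Cov(Xᵢ,Xⱼ); the off-diagonal part of the true-score variance is the same as above.
True-score variance = [3.3²·0.74 + 2²·4.2²·0.61 + 2²·11.2²·0.56] + 174.082 = 332.086 + 174.082 = 506.167.
Reliability = 506.167 / 757.292 = 0.668.

0.668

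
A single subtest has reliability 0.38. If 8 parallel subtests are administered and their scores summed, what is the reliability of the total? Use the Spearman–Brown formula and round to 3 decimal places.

0.831

ρ_k = kρ / (1 + (k−1)ρ) = 8·0.38 / (1 + 7·0.38) = 3.040 / 3.660 = 0.831.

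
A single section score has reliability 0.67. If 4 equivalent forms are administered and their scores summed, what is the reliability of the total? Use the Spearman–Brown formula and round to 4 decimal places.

ρ_k = kρ / (1 + (k−1)ρ) = 4·0.67 / (1 + 3·0.67) = 2.680 / 3.010 = 0.8904.

0.8904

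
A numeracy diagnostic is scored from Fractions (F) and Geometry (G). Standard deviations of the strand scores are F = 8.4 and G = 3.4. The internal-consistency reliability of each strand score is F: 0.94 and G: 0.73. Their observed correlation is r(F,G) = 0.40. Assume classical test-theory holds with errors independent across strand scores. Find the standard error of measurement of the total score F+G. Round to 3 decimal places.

Var(total) = 82.12 + 22.848 = 104.968.
True-score variance = 74.7652 + 22.848 = 97.6132, so reliability = 0.9299.
Error variance = 104.968 − 97.6132 = 7.3548; SEM = √7.3548 = 2.712.

2.712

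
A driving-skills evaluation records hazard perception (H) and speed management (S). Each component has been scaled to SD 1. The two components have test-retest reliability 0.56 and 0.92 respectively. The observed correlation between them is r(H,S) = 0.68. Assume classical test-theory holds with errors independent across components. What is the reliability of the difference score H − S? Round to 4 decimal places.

Var(H−S) = 1 + 1 − 2·0.68 = 2 − 1.36 = 0.64.
With uncorrelated errors the cross-covariances are all true-score covariance, so they carry over unchanged; only the diagonal terms shrink to ρᵢσᵢ².
True-score variance = [0.56 + 0.92] − 1.36 = 1.48 − 1.36 = 0.12.
Reliability = 0.12 / 0.64 = 0.1875.

0.1875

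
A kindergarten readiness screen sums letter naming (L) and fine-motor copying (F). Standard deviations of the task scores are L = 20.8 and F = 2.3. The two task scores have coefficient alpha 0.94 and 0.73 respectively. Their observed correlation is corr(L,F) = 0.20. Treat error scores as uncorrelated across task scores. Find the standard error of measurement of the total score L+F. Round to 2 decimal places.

Var(total) = 437.93 + 19.136 = 457.066.
True-score variance = 410.543 + 19.136 = 429.679, so reliability = 0.9401.
Error variance = 457.066 − 429.679 = 27.3867; SEM = √27.3867 = 5.23.

5.23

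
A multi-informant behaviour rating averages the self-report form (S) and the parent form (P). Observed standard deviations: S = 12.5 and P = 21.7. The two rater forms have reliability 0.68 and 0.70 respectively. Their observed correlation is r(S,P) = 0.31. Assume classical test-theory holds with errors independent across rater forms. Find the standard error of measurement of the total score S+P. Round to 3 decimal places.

Var(total) = 627.14 + 168.175 = 795.315.
True-score variance = 435.873 + 168.175 = 604.048, so reliability = 0.7595.
Error variance = 795.315 − 604.048 = 191.267; SEM = √191.267 = 13.830.

13.830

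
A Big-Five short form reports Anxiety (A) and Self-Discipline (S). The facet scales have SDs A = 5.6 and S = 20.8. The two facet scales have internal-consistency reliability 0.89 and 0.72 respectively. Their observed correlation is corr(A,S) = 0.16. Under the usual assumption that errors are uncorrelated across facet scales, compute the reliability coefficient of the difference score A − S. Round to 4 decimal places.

Var(A−S) = 5.6² + 20.8² − 2·5.6·20.8·0.16 = 464 − 37.2736 = 426.726.
Because errors are independent across components, Cov(Tᵢ,Tⱼ) = Cov(Xᵢ,Xⱼ); the off-diagonal part of the true-score variance is the same as above.
True-score variance = [5.6²·0.89 + 20.8²·0.72] − 37.2736 = 339.411 − 37.2736 = 302.138.
Reliability = 302.138 / 426.726 = 0.7080.

0.7080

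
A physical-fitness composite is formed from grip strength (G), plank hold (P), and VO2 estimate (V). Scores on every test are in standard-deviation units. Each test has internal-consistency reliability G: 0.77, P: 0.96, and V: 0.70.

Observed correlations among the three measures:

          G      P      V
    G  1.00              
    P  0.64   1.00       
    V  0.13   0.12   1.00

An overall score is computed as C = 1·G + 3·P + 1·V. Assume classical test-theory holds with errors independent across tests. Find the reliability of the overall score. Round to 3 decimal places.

Var(C) = 1 + 3² + 1 + 2·[3·0.64 + 0.13 + 3·0.12] = 11 + 4.82 = 15.82.
With uncorrelated errors the cross-covariances are all true-score covariance, so they carry over unchanged; only the diagonal terms shrink to ρᵢσᵢ².
True-score variance = [0.77 + 3²·0.96 + 0.70] + 4.82 = 10.11 + 4.82 = 14.93.
Reliability = 14.93 / 15.82 = 0.944.

0.944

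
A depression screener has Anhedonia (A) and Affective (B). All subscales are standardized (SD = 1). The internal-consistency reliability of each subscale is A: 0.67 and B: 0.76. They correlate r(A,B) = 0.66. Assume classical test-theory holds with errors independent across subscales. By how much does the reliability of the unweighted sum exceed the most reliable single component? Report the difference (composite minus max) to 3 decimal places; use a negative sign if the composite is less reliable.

0.068

Var(sum) = 2 + 1.32 = 3.32; true-score variance = 1.43 + 1.32 = 2.75; composite reliability = 0.8283.
Max component reliability = 0.7600.
Difference = 0.8283 − 0.7600 = 0.068.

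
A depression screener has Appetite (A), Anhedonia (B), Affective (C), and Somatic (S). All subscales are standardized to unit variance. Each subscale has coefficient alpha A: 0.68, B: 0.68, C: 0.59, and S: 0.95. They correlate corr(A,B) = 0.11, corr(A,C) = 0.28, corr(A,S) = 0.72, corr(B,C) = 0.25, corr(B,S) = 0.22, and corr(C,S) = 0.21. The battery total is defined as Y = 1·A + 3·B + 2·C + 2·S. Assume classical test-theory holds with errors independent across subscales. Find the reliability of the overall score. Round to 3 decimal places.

0.832

Var(Y) = 1 + 3² + 2² + 2² + 2·[3·0.11 + 2·0.28 + 2·0.72 + 6·0.25 + 6·0.22 + 4·0.21] = 18 + 11.98 = 29.98.
With uncorrelated errors the cross-covariances are all true-score covariance, so they carry over unchanged; only the diagonal terms shrink to ρᵢσᵢ².
True-score variance = [0.68 + 3²·0.68 + 2²·0.59 + 2²·0.95] + 11.98 = 12.96 + 11.98 = 24.94.
Reliability = 24.94 / 29.98 = 0.832.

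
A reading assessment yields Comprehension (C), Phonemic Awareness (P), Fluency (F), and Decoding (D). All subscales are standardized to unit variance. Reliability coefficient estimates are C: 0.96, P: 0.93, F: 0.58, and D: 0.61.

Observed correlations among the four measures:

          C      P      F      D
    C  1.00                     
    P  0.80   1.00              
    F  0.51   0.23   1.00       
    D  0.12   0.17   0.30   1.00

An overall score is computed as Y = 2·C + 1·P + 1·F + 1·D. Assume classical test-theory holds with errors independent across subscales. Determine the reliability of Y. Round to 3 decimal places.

Var(Y) = 2² + 1 + 1 + 1 + 2·[2·0.80 + 2·0.51 + 2·0.12 + 0.23 + 0.17 + 0.30] = 7 + 7.12 = 14.12.
With uncorrelated errors the cross-covariances are all true-score covariance, so they carry over unchanged; only the diagonal terms shrink to ρᵢσᵢ².
True-score variance = [2²·0.96 + 0.93 + 0.58 + 0.61] + 7.12 = 5.96 + 7.12 = 13.08.
Reliability = 13.08 / 14.12 = 0.926.

0.926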